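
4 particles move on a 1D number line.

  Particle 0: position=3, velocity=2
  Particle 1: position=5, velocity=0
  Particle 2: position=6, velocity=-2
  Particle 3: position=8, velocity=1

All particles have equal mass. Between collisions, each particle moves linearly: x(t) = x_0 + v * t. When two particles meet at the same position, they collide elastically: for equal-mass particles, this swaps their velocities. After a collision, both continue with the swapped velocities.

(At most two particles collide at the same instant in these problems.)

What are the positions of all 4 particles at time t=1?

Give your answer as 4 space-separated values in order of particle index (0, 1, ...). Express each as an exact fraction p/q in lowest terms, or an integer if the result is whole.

Answer: 4 5 5 9

Derivation:
Collision at t=1/2: particles 1 and 2 swap velocities; positions: p0=4 p1=5 p2=5 p3=17/2; velocities now: v0=2 v1=-2 v2=0 v3=1
Collision at t=3/4: particles 0 and 1 swap velocities; positions: p0=9/2 p1=9/2 p2=5 p3=35/4; velocities now: v0=-2 v1=2 v2=0 v3=1
Collision at t=1: particles 1 and 2 swap velocities; positions: p0=4 p1=5 p2=5 p3=9; velocities now: v0=-2 v1=0 v2=2 v3=1
Advance to t=1 (no further collisions before then); velocities: v0=-2 v1=0 v2=2 v3=1; positions = 4 5 5 9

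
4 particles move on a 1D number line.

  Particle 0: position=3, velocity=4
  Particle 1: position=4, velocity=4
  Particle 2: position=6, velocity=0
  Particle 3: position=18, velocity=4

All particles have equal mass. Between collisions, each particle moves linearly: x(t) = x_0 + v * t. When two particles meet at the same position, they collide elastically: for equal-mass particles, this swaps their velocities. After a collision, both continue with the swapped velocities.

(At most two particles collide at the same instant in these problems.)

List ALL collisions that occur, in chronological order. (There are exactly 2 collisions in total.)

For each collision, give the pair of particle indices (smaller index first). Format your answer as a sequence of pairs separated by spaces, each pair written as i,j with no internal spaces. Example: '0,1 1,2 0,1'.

Answer: 1,2 0,1

Derivation:
Collision at t=1/2: particles 1 and 2 swap velocities; positions: p0=5 p1=6 p2=6 p3=20; velocities now: v0=4 v1=0 v2=4 v3=4
Collision at t=3/4: particles 0 and 1 swap velocities; positions: p0=6 p1=6 p2=7 p3=21; velocities now: v0=0 v1=4 v2=4 v3=4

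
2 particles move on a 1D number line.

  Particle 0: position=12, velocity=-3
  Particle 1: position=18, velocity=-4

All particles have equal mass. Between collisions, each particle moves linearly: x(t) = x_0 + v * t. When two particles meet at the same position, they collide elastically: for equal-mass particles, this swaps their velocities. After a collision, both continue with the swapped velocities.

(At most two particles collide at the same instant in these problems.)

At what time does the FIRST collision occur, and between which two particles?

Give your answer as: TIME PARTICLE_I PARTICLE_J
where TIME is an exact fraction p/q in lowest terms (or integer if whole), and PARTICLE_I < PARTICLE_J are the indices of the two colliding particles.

Pair (0,1): pos 12,18 vel -3,-4 -> gap=6, closing at 1/unit, collide at t=6
Earliest collision: t=6 between 0 and 1

Answer: 6 0 1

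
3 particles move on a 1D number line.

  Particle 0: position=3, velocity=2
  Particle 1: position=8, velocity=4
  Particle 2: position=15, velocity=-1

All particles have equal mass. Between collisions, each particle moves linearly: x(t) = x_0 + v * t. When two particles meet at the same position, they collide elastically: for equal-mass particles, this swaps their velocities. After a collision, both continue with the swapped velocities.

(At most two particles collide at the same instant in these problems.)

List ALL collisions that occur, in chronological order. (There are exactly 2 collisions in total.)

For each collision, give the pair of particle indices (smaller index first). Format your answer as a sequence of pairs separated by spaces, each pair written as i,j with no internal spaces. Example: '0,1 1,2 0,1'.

Answer: 1,2 0,1

Derivation:
Collision at t=7/5: particles 1 and 2 swap velocities; positions: p0=29/5 p1=68/5 p2=68/5; velocities now: v0=2 v1=-1 v2=4
Collision at t=4: particles 0 and 1 swap velocities; positions: p0=11 p1=11 p2=24; velocities now: v0=-1 v1=2 v2=4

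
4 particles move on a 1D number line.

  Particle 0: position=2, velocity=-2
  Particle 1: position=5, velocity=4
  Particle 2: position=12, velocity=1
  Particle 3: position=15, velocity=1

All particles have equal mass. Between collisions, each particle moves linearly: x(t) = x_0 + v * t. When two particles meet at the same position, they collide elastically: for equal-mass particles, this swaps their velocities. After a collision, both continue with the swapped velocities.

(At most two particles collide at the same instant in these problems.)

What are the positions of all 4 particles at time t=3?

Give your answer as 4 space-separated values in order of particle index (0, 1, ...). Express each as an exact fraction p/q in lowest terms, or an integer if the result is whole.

Answer: -4 15 17 18

Derivation:
Collision at t=7/3: particles 1 and 2 swap velocities; positions: p0=-8/3 p1=43/3 p2=43/3 p3=52/3; velocities now: v0=-2 v1=1 v2=4 v3=1
Advance to t=3 (no further collisions before then); velocities: v0=-2 v1=1 v2=4 v3=1; positions = -4 15 17 18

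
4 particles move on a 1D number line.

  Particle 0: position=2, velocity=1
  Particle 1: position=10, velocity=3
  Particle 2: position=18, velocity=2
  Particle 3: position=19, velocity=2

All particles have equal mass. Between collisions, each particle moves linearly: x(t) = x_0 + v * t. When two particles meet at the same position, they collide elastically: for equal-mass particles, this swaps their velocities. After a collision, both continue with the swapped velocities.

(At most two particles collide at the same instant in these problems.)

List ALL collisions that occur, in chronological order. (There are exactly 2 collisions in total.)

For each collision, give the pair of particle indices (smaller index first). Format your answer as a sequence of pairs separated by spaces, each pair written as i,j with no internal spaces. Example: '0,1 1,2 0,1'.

Collision at t=8: particles 1 and 2 swap velocities; positions: p0=10 p1=34 p2=34 p3=35; velocities now: v0=1 v1=2 v2=3 v3=2
Collision at t=9: particles 2 and 3 swap velocities; positions: p0=11 p1=36 p2=37 p3=37; velocities now: v0=1 v1=2 v2=2 v3=3

Answer: 1,2 2,3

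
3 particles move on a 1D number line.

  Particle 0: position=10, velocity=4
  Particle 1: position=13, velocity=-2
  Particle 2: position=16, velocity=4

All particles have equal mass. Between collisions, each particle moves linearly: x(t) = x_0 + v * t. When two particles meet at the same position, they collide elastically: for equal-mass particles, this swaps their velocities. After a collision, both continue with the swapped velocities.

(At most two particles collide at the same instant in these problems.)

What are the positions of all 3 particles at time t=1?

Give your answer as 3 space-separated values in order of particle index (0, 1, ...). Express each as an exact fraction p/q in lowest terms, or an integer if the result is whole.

Answer: 11 14 20

Derivation:
Collision at t=1/2: particles 0 and 1 swap velocities; positions: p0=12 p1=12 p2=18; velocities now: v0=-2 v1=4 v2=4
Advance to t=1 (no further collisions before then); velocities: v0=-2 v1=4 v2=4; positions = 11 14 20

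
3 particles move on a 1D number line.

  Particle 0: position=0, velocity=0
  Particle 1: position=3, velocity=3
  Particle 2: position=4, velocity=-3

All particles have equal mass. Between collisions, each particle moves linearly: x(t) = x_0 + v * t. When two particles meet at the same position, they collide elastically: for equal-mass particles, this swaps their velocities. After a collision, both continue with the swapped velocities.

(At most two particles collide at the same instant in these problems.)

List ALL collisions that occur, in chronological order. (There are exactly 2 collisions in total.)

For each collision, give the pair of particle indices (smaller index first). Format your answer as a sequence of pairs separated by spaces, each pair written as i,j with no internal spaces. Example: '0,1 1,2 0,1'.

Collision at t=1/6: particles 1 and 2 swap velocities; positions: p0=0 p1=7/2 p2=7/2; velocities now: v0=0 v1=-3 v2=3
Collision at t=4/3: particles 0 and 1 swap velocities; positions: p0=0 p1=0 p2=7; velocities now: v0=-3 v1=0 v2=3

Answer: 1,2 0,1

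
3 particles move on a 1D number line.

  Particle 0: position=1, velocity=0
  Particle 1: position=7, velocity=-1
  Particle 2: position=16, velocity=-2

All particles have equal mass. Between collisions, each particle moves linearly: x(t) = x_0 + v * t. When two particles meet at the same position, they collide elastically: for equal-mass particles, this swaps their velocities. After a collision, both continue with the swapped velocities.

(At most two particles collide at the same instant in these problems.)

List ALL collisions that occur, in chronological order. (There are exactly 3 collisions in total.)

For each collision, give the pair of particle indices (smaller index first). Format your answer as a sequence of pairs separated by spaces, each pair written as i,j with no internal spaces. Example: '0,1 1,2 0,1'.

Collision at t=6: particles 0 and 1 swap velocities; positions: p0=1 p1=1 p2=4; velocities now: v0=-1 v1=0 v2=-2
Collision at t=15/2: particles 1 and 2 swap velocities; positions: p0=-1/2 p1=1 p2=1; velocities now: v0=-1 v1=-2 v2=0
Collision at t=9: particles 0 and 1 swap velocities; positions: p0=-2 p1=-2 p2=1; velocities now: v0=-2 v1=-1 v2=0

Answer: 0,1 1,2 0,1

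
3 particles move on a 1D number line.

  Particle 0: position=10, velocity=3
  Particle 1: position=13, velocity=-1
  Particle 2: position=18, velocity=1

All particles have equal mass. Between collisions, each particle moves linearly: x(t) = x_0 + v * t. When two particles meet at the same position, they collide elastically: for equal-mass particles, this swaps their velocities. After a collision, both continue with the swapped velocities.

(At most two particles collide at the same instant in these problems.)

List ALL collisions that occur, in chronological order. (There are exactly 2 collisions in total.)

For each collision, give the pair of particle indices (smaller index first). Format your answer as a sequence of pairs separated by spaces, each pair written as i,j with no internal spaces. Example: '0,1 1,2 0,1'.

Answer: 0,1 1,2

Derivation:
Collision at t=3/4: particles 0 and 1 swap velocities; positions: p0=49/4 p1=49/4 p2=75/4; velocities now: v0=-1 v1=3 v2=1
Collision at t=4: particles 1 and 2 swap velocities; positions: p0=9 p1=22 p2=22; velocities now: v0=-1 v1=1 v2=3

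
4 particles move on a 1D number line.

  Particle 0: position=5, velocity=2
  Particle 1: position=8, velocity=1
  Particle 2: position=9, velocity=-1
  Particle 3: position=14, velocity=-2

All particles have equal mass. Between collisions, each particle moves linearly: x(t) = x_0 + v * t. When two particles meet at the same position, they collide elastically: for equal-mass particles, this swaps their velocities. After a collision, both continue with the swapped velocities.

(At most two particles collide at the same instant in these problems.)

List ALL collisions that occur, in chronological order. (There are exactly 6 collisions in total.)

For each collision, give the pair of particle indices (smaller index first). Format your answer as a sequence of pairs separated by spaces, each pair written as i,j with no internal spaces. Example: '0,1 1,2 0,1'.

Answer: 1,2 0,1 2,3 1,2 2,3 0,1

Derivation:
Collision at t=1/2: particles 1 and 2 swap velocities; positions: p0=6 p1=17/2 p2=17/2 p3=13; velocities now: v0=2 v1=-1 v2=1 v3=-2
Collision at t=4/3: particles 0 and 1 swap velocities; positions: p0=23/3 p1=23/3 p2=28/3 p3=34/3; velocities now: v0=-1 v1=2 v2=1 v3=-2
Collision at t=2: particles 2 and 3 swap velocities; positions: p0=7 p1=9 p2=10 p3=10; velocities now: v0=-1 v1=2 v2=-2 v3=1
Collision at t=9/4: particles 1 and 2 swap velocities; positions: p0=27/4 p1=19/2 p2=19/2 p3=41/4; velocities now: v0=-1 v1=-2 v2=2 v3=1
Collision at t=3: particles 2 and 3 swap velocities; positions: p0=6 p1=8 p2=11 p3=11; velocities now: v0=-1 v1=-2 v2=1 v3=2
Collision at t=5: particles 0 and 1 swap velocities; positions: p0=4 p1=4 p2=13 p3=15; velocities now: v0=-2 v1=-1 v2=1 v3=2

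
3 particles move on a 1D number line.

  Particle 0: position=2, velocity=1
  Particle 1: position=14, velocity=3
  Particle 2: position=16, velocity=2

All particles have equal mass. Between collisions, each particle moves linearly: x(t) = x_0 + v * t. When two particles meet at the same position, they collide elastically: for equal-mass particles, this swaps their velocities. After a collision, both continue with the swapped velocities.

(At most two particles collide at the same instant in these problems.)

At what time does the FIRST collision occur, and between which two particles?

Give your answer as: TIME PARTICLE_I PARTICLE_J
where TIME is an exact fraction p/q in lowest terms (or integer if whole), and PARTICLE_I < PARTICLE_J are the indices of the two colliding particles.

Answer: 2 1 2

Derivation:
Pair (0,1): pos 2,14 vel 1,3 -> not approaching (rel speed -2 <= 0)
Pair (1,2): pos 14,16 vel 3,2 -> gap=2, closing at 1/unit, collide at t=2
Earliest collision: t=2 between 1 and 2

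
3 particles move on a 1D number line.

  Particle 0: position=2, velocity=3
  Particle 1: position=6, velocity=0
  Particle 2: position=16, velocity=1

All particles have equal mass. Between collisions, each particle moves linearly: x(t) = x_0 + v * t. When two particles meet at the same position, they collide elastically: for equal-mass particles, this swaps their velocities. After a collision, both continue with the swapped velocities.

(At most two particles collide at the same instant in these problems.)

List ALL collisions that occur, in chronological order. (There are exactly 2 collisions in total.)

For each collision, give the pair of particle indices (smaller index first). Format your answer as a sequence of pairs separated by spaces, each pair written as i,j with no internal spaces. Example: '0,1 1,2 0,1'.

Answer: 0,1 1,2

Derivation:
Collision at t=4/3: particles 0 and 1 swap velocities; positions: p0=6 p1=6 p2=52/3; velocities now: v0=0 v1=3 v2=1
Collision at t=7: particles 1 and 2 swap velocities; positions: p0=6 p1=23 p2=23; velocities now: v0=0 v1=1 v2=3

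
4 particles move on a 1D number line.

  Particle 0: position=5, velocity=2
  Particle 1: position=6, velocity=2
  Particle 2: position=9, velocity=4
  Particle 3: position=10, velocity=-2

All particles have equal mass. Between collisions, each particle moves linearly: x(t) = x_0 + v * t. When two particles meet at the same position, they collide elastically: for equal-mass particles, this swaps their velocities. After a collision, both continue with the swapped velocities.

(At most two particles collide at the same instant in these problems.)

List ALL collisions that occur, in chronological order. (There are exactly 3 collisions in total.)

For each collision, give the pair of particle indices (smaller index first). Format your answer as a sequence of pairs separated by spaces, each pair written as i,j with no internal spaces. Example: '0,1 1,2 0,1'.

Collision at t=1/6: particles 2 and 3 swap velocities; positions: p0=16/3 p1=19/3 p2=29/3 p3=29/3; velocities now: v0=2 v1=2 v2=-2 v3=4
Collision at t=1: particles 1 and 2 swap velocities; positions: p0=7 p1=8 p2=8 p3=13; velocities now: v0=2 v1=-2 v2=2 v3=4
Collision at t=5/4: particles 0 and 1 swap velocities; positions: p0=15/2 p1=15/2 p2=17/2 p3=14; velocities now: v0=-2 v1=2 v2=2 v3=4

Answer: 2,3 1,2 0,1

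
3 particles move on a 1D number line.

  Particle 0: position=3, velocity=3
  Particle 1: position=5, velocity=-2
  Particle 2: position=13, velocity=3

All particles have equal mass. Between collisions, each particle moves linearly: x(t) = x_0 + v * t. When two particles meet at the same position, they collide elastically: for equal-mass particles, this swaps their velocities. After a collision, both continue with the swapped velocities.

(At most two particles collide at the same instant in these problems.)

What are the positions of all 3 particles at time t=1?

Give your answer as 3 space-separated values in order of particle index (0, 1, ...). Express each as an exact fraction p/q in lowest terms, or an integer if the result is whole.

Collision at t=2/5: particles 0 and 1 swap velocities; positions: p0=21/5 p1=21/5 p2=71/5; velocities now: v0=-2 v1=3 v2=3
Advance to t=1 (no further collisions before then); velocities: v0=-2 v1=3 v2=3; positions = 3 6 16

Answer: 3 6 16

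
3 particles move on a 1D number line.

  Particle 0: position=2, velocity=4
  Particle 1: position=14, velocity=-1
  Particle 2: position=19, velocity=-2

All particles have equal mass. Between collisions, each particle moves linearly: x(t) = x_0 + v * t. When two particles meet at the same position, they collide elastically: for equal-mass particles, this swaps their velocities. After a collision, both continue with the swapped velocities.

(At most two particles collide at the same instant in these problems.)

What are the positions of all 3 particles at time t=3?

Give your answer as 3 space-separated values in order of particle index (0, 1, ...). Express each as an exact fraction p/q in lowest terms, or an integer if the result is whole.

Answer: 11 13 14

Derivation:
Collision at t=12/5: particles 0 and 1 swap velocities; positions: p0=58/5 p1=58/5 p2=71/5; velocities now: v0=-1 v1=4 v2=-2
Collision at t=17/6: particles 1 and 2 swap velocities; positions: p0=67/6 p1=40/3 p2=40/3; velocities now: v0=-1 v1=-2 v2=4
Advance to t=3 (no further collisions before then); velocities: v0=-1 v1=-2 v2=4; positions = 11 13 14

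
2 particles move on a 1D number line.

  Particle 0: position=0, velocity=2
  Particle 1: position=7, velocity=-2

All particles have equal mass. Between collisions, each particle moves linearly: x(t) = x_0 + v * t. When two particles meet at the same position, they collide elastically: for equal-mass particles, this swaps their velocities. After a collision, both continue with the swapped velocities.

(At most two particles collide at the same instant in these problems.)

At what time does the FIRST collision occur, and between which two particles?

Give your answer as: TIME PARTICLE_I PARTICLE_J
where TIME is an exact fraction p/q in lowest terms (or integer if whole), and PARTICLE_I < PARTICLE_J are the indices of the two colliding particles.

Pair (0,1): pos 0,7 vel 2,-2 -> gap=7, closing at 4/unit, collide at t=7/4
Earliest collision: t=7/4 between 0 and 1

Answer: 7/4 0 1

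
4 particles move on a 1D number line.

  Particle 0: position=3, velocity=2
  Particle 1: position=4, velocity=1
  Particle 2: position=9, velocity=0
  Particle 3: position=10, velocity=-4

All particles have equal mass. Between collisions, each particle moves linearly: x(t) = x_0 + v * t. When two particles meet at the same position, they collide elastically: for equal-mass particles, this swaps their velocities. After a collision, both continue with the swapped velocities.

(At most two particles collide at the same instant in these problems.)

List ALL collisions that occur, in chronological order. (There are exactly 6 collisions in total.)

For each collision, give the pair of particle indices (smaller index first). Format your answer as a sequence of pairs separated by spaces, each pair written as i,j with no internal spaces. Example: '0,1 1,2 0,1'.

Collision at t=1/4: particles 2 and 3 swap velocities; positions: p0=7/2 p1=17/4 p2=9 p3=9; velocities now: v0=2 v1=1 v2=-4 v3=0
Collision at t=1: particles 0 and 1 swap velocities; positions: p0=5 p1=5 p2=6 p3=9; velocities now: v0=1 v1=2 v2=-4 v3=0
Collision at t=7/6: particles 1 and 2 swap velocities; positions: p0=31/6 p1=16/3 p2=16/3 p3=9; velocities now: v0=1 v1=-4 v2=2 v3=0
Collision at t=6/5: particles 0 and 1 swap velocities; positions: p0=26/5 p1=26/5 p2=27/5 p3=9; velocities now: v0=-4 v1=1 v2=2 v3=0
Collision at t=3: particles 2 and 3 swap velocities; positions: p0=-2 p1=7 p2=9 p3=9; velocities now: v0=-4 v1=1 v2=0 v3=2
Collision at t=5: particles 1 and 2 swap velocities; positions: p0=-10 p1=9 p2=9 p3=13; velocities now: v0=-4 v1=0 v2=1 v3=2

Answer: 2,3 0,1 1,2 0,1 2,3 1,2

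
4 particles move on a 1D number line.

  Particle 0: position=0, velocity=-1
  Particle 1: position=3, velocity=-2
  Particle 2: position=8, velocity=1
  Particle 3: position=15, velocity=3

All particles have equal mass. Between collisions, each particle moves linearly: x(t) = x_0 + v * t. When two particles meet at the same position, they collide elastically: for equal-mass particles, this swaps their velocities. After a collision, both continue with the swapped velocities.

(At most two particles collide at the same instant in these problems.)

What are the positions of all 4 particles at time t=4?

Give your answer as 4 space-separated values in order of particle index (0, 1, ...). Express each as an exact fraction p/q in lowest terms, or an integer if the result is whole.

Collision at t=3: particles 0 and 1 swap velocities; positions: p0=-3 p1=-3 p2=11 p3=24; velocities now: v0=-2 v1=-1 v2=1 v3=3
Advance to t=4 (no further collisions before then); velocities: v0=-2 v1=-1 v2=1 v3=3; positions = -5 -4 12 27

Answer: -5 -4 12 27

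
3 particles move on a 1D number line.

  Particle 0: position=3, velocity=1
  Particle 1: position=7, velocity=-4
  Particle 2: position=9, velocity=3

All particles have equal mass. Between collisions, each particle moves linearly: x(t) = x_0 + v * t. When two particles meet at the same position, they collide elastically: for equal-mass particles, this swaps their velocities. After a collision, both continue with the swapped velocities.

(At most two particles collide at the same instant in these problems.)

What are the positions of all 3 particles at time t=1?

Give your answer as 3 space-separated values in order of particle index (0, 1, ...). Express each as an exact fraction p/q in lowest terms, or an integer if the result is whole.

Answer: 3 4 12

Derivation:
Collision at t=4/5: particles 0 and 1 swap velocities; positions: p0=19/5 p1=19/5 p2=57/5; velocities now: v0=-4 v1=1 v2=3
Advance to t=1 (no further collisions before then); velocities: v0=-4 v1=1 v2=3; positions = 3 4 12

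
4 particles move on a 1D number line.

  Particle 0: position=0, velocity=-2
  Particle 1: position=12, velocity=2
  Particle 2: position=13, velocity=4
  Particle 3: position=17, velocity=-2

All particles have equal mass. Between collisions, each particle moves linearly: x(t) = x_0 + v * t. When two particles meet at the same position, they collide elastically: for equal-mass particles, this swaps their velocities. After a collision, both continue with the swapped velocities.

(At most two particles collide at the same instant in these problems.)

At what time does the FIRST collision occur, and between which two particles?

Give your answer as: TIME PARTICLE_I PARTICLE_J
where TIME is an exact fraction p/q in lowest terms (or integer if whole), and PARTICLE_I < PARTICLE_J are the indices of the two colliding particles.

Pair (0,1): pos 0,12 vel -2,2 -> not approaching (rel speed -4 <= 0)
Pair (1,2): pos 12,13 vel 2,4 -> not approaching (rel speed -2 <= 0)
Pair (2,3): pos 13,17 vel 4,-2 -> gap=4, closing at 6/unit, collide at t=2/3
Earliest collision: t=2/3 between 2 and 3

Answer: 2/3 2 3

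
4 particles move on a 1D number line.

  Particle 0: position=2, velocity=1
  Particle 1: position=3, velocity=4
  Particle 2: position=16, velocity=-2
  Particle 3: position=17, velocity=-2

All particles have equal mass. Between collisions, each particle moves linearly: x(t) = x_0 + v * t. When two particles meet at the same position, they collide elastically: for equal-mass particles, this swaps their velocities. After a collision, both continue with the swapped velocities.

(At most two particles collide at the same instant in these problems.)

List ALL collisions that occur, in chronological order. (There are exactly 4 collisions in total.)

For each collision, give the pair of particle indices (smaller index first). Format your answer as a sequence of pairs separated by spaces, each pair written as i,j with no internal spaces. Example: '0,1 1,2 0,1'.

Answer: 1,2 2,3 0,1 1,2

Derivation:
Collision at t=13/6: particles 1 and 2 swap velocities; positions: p0=25/6 p1=35/3 p2=35/3 p3=38/3; velocities now: v0=1 v1=-2 v2=4 v3=-2
Collision at t=7/3: particles 2 and 3 swap velocities; positions: p0=13/3 p1=34/3 p2=37/3 p3=37/3; velocities now: v0=1 v1=-2 v2=-2 v3=4
Collision at t=14/3: particles 0 and 1 swap velocities; positions: p0=20/3 p1=20/3 p2=23/3 p3=65/3; velocities now: v0=-2 v1=1 v2=-2 v3=4
Collision at t=5: particles 1 and 2 swap velocities; positions: p0=6 p1=7 p2=7 p3=23; velocities now: v0=-2 v1=-2 v2=1 v3=4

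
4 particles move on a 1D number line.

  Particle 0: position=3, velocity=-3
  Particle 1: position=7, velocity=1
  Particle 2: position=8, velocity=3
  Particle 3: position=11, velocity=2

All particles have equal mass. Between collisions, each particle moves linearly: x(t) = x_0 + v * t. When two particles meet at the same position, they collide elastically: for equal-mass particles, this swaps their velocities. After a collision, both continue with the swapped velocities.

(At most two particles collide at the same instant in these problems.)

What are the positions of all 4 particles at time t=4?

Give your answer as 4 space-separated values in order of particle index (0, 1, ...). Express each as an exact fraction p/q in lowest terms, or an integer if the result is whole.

Answer: -9 11 19 20

Derivation:
Collision at t=3: particles 2 and 3 swap velocities; positions: p0=-6 p1=10 p2=17 p3=17; velocities now: v0=-3 v1=1 v2=2 v3=3
Advance to t=4 (no further collisions before then); velocities: v0=-3 v1=1 v2=2 v3=3; positions = -9 11 19 20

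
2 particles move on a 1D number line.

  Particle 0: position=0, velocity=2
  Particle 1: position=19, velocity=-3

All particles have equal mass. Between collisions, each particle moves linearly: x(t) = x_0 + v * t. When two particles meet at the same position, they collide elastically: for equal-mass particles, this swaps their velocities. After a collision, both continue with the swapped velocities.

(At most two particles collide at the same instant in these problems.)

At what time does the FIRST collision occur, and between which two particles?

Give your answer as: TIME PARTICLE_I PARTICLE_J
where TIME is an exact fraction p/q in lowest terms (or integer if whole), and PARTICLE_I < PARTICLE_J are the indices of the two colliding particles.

Pair (0,1): pos 0,19 vel 2,-3 -> gap=19, closing at 5/unit, collide at t=19/5
Earliest collision: t=19/5 between 0 and 1

Answer: 19/5 0 1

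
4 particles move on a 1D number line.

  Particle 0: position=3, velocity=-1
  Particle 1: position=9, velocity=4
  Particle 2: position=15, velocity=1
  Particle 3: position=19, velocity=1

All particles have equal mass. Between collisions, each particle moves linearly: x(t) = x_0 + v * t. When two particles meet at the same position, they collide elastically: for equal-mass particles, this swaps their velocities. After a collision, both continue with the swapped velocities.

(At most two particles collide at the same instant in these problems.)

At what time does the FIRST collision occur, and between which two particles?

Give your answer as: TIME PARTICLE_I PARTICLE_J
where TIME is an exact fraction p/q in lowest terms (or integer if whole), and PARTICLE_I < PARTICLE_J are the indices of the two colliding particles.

Pair (0,1): pos 3,9 vel -1,4 -> not approaching (rel speed -5 <= 0)
Pair (1,2): pos 9,15 vel 4,1 -> gap=6, closing at 3/unit, collide at t=2
Pair (2,3): pos 15,19 vel 1,1 -> not approaching (rel speed 0 <= 0)
Earliest collision: t=2 between 1 and 2

Answer: 2 1 2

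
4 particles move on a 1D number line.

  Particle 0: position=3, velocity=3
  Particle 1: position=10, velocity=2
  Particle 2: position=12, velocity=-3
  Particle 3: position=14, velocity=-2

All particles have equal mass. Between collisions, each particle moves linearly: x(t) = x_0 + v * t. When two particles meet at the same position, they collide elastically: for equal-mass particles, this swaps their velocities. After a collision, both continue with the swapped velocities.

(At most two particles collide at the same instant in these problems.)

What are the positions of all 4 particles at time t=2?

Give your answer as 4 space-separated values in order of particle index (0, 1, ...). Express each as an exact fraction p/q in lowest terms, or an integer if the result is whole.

Answer: 6 9 10 14

Derivation:
Collision at t=2/5: particles 1 and 2 swap velocities; positions: p0=21/5 p1=54/5 p2=54/5 p3=66/5; velocities now: v0=3 v1=-3 v2=2 v3=-2
Collision at t=1: particles 2 and 3 swap velocities; positions: p0=6 p1=9 p2=12 p3=12; velocities now: v0=3 v1=-3 v2=-2 v3=2
Collision at t=3/2: particles 0 and 1 swap velocities; positions: p0=15/2 p1=15/2 p2=11 p3=13; velocities now: v0=-3 v1=3 v2=-2 v3=2
Advance to t=2 (no further collisions before then); velocities: v0=-3 v1=3 v2=-2 v3=2; positions = 6 9 10 14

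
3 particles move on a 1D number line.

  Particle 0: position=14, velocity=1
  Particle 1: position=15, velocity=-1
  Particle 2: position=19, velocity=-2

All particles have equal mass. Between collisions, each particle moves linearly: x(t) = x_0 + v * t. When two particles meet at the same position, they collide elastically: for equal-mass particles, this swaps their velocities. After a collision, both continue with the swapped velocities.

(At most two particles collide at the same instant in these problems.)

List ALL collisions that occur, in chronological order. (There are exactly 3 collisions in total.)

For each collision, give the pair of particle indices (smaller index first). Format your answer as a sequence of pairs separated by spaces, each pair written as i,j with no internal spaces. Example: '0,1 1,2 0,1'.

Answer: 0,1 1,2 0,1

Derivation:
Collision at t=1/2: particles 0 and 1 swap velocities; positions: p0=29/2 p1=29/2 p2=18; velocities now: v0=-1 v1=1 v2=-2
Collision at t=5/3: particles 1 and 2 swap velocities; positions: p0=40/3 p1=47/3 p2=47/3; velocities now: v0=-1 v1=-2 v2=1
Collision at t=4: particles 0 and 1 swap velocities; positions: p0=11 p1=11 p2=18; velocities now: v0=-2 v1=-1 v2=1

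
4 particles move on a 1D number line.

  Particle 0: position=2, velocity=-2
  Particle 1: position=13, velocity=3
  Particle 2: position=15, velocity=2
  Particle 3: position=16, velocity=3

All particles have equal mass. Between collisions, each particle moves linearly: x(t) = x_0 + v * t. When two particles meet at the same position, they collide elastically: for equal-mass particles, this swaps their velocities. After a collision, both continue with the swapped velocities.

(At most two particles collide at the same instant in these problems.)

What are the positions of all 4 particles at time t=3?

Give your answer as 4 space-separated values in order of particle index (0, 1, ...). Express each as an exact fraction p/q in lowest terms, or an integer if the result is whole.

Answer: -4 21 22 25

Derivation:
Collision at t=2: particles 1 and 2 swap velocities; positions: p0=-2 p1=19 p2=19 p3=22; velocities now: v0=-2 v1=2 v2=3 v3=3
Advance to t=3 (no further collisions before then); velocities: v0=-2 v1=2 v2=3 v3=3; positions = -4 21 22 25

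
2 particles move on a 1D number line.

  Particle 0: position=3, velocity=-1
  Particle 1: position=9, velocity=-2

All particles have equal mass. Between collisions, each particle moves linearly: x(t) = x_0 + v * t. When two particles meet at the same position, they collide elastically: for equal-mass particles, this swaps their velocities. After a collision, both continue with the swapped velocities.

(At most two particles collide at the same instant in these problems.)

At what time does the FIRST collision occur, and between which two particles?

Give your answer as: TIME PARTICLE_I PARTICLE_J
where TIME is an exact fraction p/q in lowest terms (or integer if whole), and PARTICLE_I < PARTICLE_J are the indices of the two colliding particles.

Pair (0,1): pos 3,9 vel -1,-2 -> gap=6, closing at 1/unit, collide at t=6
Earliest collision: t=6 between 0 and 1

Answer: 6 0 1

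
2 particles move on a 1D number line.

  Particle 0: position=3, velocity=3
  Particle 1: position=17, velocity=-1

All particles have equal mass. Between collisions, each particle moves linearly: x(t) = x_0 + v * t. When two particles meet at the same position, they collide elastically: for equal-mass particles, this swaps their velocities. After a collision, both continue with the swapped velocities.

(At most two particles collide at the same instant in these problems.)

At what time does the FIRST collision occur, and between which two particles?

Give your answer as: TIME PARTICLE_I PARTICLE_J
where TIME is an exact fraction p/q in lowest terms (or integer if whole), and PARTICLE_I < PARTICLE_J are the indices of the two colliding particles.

Answer: 7/2 0 1

Derivation:
Pair (0,1): pos 3,17 vel 3,-1 -> gap=14, closing at 4/unit, collide at t=7/2
Earliest collision: t=7/2 between 0 and 1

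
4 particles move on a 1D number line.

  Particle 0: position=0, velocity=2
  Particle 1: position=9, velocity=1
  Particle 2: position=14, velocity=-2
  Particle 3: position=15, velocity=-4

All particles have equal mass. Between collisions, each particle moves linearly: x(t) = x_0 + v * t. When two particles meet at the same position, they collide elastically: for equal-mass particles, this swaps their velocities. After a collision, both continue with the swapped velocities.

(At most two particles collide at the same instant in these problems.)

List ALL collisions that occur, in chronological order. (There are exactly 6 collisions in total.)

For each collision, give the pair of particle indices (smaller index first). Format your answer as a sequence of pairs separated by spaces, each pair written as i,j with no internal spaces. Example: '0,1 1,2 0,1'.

Answer: 2,3 1,2 2,3 0,1 1,2 2,3

Derivation:
Collision at t=1/2: particles 2 and 3 swap velocities; positions: p0=1 p1=19/2 p2=13 p3=13; velocities now: v0=2 v1=1 v2=-4 v3=-2
Collision at t=6/5: particles 1 and 2 swap velocities; positions: p0=12/5 p1=51/5 p2=51/5 p3=58/5; velocities now: v0=2 v1=-4 v2=1 v3=-2
Collision at t=5/3: particles 2 and 3 swap velocities; positions: p0=10/3 p1=25/3 p2=32/3 p3=32/3; velocities now: v0=2 v1=-4 v2=-2 v3=1
Collision at t=5/2: particles 0 and 1 swap velocities; positions: p0=5 p1=5 p2=9 p3=23/2; velocities now: v0=-4 v1=2 v2=-2 v3=1
Collision at t=7/2: particles 1 and 2 swap velocities; positions: p0=1 p1=7 p2=7 p3=25/2; velocities now: v0=-4 v1=-2 v2=2 v3=1
Collision at t=9: particles 2 and 3 swap velocities; positions: p0=-21 p1=-4 p2=18 p3=18; velocities now: v0=-4 v1=-2 v2=1 v3=2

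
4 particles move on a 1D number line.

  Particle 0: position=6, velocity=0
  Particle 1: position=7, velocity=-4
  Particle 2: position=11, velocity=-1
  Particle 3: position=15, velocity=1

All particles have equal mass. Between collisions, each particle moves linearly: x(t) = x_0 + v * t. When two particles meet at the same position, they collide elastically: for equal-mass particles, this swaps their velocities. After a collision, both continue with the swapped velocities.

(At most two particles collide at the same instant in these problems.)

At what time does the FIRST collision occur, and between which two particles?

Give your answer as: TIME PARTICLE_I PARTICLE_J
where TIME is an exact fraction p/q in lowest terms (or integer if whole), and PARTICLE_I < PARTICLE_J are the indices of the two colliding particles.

Pair (0,1): pos 6,7 vel 0,-4 -> gap=1, closing at 4/unit, collide at t=1/4
Pair (1,2): pos 7,11 vel -4,-1 -> not approaching (rel speed -3 <= 0)
Pair (2,3): pos 11,15 vel -1,1 -> not approaching (rel speed -2 <= 0)
Earliest collision: t=1/4 between 0 and 1

Answer: 1/4 0 1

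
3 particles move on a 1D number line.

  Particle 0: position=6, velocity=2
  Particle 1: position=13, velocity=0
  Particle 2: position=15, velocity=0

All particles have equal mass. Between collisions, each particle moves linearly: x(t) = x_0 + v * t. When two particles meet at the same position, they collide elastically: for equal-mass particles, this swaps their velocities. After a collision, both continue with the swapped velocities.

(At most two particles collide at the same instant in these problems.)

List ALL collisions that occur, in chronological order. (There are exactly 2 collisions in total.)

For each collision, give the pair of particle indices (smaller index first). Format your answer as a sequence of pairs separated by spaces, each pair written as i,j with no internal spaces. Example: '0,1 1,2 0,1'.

Collision at t=7/2: particles 0 and 1 swap velocities; positions: p0=13 p1=13 p2=15; velocities now: v0=0 v1=2 v2=0
Collision at t=9/2: particles 1 and 2 swap velocities; positions: p0=13 p1=15 p2=15; velocities now: v0=0 v1=0 v2=2

Answer: 0,1 1,2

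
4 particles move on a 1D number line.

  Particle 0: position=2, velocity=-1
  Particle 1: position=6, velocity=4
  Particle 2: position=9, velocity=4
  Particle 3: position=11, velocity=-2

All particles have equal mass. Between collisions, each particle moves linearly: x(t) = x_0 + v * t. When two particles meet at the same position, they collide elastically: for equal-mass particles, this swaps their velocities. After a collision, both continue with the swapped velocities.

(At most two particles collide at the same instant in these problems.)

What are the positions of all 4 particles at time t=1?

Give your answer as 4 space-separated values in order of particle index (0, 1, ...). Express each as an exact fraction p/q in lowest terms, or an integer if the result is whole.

Answer: 1 9 10 13

Derivation:
Collision at t=1/3: particles 2 and 3 swap velocities; positions: p0=5/3 p1=22/3 p2=31/3 p3=31/3; velocities now: v0=-1 v1=4 v2=-2 v3=4
Collision at t=5/6: particles 1 and 2 swap velocities; positions: p0=7/6 p1=28/3 p2=28/3 p3=37/3; velocities now: v0=-1 v1=-2 v2=4 v3=4
Advance to t=1 (no further collisions before then); velocities: v0=-1 v1=-2 v2=4 v3=4; positions = 1 9 10 13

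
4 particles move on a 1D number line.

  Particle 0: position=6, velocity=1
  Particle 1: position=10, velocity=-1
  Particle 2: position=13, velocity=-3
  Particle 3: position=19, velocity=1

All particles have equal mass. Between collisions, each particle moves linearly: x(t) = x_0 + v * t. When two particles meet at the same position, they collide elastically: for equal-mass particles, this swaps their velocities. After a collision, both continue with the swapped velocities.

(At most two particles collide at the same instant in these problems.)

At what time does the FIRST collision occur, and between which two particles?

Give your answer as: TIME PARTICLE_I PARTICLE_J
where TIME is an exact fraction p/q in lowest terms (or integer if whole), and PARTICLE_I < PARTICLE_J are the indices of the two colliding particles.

Pair (0,1): pos 6,10 vel 1,-1 -> gap=4, closing at 2/unit, collide at t=2
Pair (1,2): pos 10,13 vel -1,-3 -> gap=3, closing at 2/unit, collide at t=3/2
Pair (2,3): pos 13,19 vel -3,1 -> not approaching (rel speed -4 <= 0)
Earliest collision: t=3/2 between 1 and 2

Answer: 3/2 1 2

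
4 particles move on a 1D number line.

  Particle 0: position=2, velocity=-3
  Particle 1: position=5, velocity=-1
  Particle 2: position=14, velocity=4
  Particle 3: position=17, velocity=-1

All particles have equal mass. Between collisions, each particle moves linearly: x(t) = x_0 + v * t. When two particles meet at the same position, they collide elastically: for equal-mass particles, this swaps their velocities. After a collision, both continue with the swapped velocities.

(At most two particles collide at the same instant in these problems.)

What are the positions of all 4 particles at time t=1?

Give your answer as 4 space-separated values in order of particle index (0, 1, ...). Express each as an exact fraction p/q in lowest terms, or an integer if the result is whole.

Answer: -1 4 16 18

Derivation:
Collision at t=3/5: particles 2 and 3 swap velocities; positions: p0=1/5 p1=22/5 p2=82/5 p3=82/5; velocities now: v0=-3 v1=-1 v2=-1 v3=4
Advance to t=1 (no further collisions before then); velocities: v0=-3 v1=-1 v2=-1 v3=4; positions = -1 4 16 18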